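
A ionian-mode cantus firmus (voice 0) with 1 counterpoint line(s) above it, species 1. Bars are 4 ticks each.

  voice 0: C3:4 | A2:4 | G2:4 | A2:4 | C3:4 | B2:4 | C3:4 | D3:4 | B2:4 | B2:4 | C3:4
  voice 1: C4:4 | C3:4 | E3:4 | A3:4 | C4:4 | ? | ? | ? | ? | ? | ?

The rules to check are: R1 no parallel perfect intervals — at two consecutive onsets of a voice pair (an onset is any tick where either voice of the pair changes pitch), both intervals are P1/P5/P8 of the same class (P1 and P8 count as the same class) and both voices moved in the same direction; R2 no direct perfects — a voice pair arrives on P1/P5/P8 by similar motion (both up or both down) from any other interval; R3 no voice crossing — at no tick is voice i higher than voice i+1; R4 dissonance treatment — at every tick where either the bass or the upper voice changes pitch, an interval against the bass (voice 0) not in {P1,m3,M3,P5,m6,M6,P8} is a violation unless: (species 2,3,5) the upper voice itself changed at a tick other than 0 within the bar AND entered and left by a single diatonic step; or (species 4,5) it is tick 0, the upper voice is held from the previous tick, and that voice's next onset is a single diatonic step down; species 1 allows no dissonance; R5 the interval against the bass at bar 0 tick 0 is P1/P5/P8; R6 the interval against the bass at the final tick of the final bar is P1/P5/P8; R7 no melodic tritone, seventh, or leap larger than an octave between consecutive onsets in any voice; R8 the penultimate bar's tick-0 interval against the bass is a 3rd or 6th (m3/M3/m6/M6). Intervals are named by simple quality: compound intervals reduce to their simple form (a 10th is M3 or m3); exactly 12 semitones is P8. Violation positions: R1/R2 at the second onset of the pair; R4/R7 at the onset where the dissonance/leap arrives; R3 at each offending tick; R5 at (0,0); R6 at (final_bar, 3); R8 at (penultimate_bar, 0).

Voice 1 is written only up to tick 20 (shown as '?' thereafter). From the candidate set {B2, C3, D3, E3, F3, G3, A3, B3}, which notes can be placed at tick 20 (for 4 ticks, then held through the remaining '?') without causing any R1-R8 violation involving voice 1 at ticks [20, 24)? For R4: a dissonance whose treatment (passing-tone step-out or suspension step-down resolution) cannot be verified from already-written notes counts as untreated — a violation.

B2: violates R1,R7
C3: violates R4
D3: violates R7
E3: violates R4
F3: violates R4
G3: legal
A3: violates R4
B3: violates R1

{G3}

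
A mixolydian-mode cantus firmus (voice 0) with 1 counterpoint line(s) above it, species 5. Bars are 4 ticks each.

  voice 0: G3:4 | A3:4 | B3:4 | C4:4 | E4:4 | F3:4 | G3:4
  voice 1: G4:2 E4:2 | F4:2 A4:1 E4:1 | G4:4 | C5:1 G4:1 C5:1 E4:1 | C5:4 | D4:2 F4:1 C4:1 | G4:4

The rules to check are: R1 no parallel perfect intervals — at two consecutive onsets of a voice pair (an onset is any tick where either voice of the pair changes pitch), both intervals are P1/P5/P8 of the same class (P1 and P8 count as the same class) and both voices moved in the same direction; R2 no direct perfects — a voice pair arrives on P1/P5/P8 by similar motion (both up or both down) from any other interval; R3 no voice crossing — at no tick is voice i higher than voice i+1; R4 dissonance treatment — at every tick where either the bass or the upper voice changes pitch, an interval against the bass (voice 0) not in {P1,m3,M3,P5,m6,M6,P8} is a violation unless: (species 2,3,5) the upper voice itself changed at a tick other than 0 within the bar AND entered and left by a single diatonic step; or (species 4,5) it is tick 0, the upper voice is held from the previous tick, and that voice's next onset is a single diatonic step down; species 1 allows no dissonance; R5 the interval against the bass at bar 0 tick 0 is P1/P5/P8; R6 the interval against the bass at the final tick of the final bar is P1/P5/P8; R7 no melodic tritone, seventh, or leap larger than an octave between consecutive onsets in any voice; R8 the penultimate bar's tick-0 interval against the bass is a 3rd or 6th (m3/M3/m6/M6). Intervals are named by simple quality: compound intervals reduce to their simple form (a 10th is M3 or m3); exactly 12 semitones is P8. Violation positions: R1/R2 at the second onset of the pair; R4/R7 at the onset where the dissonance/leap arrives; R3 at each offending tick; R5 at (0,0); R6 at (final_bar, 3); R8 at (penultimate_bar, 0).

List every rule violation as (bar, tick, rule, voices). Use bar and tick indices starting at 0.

(3, 0, R2, (0, 1))
(5, 0, R7, (0,))
(5, 0, R7, (1,))
(6, 0, R2, (0, 1))

bar 0: v0=G3 v1=G4 downbeat P8
bar 1: v0=A3 v1=F4 downbeat m6
bar 2: v0=B3 v1=G4 downbeat m6
bar 3: v0=C4 v1=C5 downbeat P8
bar 4: v0=E4 v1=C5 downbeat m6
bar 5: v0=F3 v1=D4 downbeat M6
bar 6: v0=G3 v1=G4 downbeat P8
  -> R2 @ bar 3 tick 0 v(0, 1): B3/G4 m6 -> C4/C5 P8 similar
  -> R7 @ bar 5 tick 0 v(0,): E4->F3 leap 11st
  -> R7 @ bar 5 tick 0 v(1,): C5->D4 leap 10st
  -> R2 @ bar 6 tick 0 v(0, 1): F3/C4 P5 -> G3/G4 P8 similar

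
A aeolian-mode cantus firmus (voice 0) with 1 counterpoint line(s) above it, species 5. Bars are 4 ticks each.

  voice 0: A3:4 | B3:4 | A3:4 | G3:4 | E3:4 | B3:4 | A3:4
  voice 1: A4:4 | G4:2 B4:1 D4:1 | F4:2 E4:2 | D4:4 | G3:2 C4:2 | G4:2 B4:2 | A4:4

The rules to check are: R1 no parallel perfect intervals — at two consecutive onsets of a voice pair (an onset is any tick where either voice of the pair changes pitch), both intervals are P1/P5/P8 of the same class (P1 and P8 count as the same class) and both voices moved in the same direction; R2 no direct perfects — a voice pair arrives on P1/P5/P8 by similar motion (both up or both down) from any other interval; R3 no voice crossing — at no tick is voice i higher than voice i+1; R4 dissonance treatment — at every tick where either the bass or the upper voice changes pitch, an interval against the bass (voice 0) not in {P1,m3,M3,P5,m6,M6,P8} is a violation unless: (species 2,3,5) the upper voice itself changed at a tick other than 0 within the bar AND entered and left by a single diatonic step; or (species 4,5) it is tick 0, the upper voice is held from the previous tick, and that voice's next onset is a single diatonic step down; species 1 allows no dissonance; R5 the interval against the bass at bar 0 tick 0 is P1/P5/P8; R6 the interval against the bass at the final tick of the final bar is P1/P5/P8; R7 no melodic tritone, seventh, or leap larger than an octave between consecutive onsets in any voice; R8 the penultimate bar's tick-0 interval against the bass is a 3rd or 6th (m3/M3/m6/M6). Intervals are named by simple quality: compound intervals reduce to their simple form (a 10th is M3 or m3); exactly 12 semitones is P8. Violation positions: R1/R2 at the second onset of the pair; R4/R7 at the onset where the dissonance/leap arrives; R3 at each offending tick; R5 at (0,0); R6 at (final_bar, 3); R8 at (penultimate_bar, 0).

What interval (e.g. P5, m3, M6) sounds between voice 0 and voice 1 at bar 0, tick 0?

voice 0=A3 voice 1=A4 -> P8

P8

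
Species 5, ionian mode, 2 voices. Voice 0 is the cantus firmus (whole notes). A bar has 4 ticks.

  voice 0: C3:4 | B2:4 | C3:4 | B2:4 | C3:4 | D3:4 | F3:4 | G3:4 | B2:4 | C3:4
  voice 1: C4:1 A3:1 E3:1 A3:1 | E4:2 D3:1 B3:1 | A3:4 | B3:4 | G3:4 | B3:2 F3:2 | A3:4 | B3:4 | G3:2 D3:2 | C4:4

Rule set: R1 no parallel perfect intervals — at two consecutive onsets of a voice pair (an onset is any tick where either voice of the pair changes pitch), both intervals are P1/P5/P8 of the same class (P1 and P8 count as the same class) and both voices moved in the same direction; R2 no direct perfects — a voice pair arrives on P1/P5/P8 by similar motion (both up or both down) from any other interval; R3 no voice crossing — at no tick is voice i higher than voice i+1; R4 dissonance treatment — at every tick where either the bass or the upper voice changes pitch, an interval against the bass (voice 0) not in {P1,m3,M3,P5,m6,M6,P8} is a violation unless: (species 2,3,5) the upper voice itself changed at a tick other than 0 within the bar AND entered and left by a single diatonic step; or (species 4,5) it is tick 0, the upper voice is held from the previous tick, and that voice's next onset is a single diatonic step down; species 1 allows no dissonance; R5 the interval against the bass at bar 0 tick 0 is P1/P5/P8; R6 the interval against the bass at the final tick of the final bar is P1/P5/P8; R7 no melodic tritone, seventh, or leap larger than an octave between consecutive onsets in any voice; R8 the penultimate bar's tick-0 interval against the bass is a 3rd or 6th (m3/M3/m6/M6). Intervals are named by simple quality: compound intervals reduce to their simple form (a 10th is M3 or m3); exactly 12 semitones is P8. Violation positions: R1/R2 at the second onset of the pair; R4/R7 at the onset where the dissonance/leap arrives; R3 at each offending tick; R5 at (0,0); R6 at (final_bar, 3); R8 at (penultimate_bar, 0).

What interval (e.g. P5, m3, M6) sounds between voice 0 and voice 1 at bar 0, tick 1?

M6

voice 0=C3 voice 1=A3 -> M6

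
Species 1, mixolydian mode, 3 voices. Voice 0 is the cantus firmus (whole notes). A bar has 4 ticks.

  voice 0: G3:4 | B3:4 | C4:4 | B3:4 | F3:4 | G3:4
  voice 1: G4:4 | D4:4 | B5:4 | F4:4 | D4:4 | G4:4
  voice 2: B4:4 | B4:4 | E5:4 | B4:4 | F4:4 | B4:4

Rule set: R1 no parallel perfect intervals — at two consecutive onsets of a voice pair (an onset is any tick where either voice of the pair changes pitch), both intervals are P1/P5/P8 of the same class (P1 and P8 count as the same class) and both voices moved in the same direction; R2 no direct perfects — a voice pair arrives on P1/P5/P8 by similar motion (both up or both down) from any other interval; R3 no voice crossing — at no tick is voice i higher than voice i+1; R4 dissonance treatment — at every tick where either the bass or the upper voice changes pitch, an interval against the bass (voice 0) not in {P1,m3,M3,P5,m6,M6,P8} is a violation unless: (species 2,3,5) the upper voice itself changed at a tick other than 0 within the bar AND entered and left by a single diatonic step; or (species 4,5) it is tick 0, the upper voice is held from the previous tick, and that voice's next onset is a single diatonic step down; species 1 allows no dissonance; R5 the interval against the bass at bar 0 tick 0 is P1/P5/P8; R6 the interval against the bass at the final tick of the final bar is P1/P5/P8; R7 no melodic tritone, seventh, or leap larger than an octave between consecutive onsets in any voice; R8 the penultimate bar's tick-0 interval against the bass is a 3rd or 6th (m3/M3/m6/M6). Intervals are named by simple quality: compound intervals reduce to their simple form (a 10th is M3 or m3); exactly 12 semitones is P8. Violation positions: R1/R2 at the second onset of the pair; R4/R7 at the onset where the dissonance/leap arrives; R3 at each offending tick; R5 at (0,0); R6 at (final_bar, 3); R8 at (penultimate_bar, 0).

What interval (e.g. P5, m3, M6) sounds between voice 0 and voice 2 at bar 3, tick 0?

voice 0=B3 voice 2=B4 -> P8

P8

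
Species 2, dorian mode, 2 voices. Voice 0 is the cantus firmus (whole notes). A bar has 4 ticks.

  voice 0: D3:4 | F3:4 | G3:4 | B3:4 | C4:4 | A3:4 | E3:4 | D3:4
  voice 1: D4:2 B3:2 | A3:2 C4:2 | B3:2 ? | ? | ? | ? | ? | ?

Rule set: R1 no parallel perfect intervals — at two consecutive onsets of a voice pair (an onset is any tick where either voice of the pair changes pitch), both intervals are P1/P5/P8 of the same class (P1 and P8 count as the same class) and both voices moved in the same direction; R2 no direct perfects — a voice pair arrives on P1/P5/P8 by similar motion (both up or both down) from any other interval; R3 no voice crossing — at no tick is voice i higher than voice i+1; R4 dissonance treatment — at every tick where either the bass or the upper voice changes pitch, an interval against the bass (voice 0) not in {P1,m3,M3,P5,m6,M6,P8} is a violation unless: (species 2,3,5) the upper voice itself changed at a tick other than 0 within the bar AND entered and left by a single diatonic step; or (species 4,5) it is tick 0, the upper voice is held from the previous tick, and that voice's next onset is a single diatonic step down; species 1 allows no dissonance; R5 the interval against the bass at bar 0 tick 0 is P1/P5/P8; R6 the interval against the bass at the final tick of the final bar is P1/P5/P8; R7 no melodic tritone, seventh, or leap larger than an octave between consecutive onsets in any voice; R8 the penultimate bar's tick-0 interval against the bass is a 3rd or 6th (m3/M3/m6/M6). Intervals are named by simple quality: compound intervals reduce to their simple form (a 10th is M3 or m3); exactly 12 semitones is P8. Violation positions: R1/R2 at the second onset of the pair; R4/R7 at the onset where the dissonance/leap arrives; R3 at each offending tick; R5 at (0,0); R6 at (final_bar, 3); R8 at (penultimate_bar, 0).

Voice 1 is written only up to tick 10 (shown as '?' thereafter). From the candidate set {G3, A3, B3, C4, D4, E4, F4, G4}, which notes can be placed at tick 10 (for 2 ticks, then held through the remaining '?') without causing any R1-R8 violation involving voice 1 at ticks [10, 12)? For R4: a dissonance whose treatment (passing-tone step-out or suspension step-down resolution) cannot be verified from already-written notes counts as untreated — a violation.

{B3, D4, E4, G3, G4}

G3: legal
A3: violates R4
B3: legal
C4: violates R4
D4: legal
E4: legal
F4: violates R4,R7
G4: legal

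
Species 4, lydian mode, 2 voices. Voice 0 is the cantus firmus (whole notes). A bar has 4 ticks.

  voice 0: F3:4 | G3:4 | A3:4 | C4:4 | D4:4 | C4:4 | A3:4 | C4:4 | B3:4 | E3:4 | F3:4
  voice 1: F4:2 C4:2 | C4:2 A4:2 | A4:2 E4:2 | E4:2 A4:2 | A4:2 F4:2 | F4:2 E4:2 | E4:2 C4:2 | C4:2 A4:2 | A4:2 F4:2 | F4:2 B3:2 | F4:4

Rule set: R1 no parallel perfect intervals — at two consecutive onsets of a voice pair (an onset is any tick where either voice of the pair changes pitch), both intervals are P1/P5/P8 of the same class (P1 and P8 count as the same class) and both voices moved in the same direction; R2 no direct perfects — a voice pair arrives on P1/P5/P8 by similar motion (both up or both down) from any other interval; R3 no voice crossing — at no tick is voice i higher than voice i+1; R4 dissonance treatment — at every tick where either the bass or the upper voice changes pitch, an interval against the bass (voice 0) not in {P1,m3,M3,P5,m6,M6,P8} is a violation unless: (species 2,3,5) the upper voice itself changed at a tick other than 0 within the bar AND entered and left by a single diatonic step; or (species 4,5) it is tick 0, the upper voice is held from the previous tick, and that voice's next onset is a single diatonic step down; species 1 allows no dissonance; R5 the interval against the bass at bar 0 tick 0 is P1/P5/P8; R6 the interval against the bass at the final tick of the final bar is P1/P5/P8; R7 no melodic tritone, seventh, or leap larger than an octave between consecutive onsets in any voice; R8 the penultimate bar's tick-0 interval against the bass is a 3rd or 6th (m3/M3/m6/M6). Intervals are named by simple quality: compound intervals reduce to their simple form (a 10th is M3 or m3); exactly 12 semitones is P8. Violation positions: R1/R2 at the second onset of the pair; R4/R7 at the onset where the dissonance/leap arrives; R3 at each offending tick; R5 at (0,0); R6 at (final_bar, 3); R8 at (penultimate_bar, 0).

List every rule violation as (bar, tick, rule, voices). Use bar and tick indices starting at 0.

(1, 0, R4, (0, 1))
(1, 2, R4, (0, 1))
(8, 0, R4, (0, 1))
(8, 2, R4, (0, 1))
(9, 0, R4, (0, 1))
(9, 0, R8, (0, 1))
(9, 2, R7, (1,))
(10, 0, R2, (0, 1))
(10, 0, R7, (1,))

bar 0: v0=F3 v1=F4 downbeat P8
bar 1: v0=G3 v1=C4 downbeat P4
bar 2: v0=A3 v1=A4 downbeat P8
bar 3: v0=C4 v1=E4 downbeat M3
bar 4: v0=D4 v1=A4 downbeat P5
bar 5: v0=C4 v1=F4 downbeat P4
bar 6: v0=A3 v1=E4 downbeat P5
bar 7: v0=C4 v1=C4 downbeat P1
bar 8: v0=B3 v1=A4 downbeat m7
bar 9: v0=E3 v1=F4 downbeat m2
bar 10: v0=F3 v1=F4 downbeat P8
  -> R4 @ bar 1 tick 0 v(0, 1): G3/C4 P4 untreated
  -> R4 @ bar 1 tick 2 v(0, 1): G3/A4 M2 untreated
  -> R4 @ bar 8 tick 0 v(0, 1): B3/A4 m7 untreated
  -> R4 @ bar 8 tick 2 v(0, 1): B3/F4 TT untreated
  -> R4 @ bar 9 tick 0 v(0, 1): E3/F4 m2 untreated
  -> R8 @ bar 9 tick 0 v(0, 1): penult m2 not 3rd/6th
  -> R7 @ bar 9 tick 2 v(1,): F4->B3 leap 6st
  -> R2 @ bar 10 tick 0 v(0, 1): E3/B3 P5 -> F3/F4 P8 similar
  -> R7 @ bar 10 tick 0 v(1,): B3->F4 leap 6st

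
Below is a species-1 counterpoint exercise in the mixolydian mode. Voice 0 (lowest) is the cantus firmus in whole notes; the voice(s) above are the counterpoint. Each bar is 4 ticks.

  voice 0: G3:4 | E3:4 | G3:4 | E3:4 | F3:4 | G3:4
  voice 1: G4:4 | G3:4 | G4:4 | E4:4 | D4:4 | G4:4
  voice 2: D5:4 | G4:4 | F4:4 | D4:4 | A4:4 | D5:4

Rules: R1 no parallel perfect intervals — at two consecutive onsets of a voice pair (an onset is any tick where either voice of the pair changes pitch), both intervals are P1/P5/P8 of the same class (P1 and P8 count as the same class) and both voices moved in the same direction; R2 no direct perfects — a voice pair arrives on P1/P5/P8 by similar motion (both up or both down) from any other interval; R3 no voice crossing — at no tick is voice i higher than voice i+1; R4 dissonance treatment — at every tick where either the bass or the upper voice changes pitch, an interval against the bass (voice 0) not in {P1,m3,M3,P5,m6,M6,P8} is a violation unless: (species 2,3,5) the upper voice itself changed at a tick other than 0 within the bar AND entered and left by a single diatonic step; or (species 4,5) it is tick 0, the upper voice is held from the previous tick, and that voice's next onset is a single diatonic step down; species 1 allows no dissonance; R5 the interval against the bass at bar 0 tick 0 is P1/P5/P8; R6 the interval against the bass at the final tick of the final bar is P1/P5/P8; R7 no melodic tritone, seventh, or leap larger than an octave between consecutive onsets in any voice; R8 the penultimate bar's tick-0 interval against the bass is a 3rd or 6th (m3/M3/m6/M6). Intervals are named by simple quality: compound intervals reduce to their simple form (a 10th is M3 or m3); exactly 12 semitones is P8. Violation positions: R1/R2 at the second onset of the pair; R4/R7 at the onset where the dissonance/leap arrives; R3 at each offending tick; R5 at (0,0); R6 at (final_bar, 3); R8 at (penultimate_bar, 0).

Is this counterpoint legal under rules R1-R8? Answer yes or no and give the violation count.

No (16 violations)

bar 0: v0=G3 v1=G4 v2=D5 (P5)
bar 1: v0=E3 v1=G3 v2=G4 (m3)
bar 2: v0=G3 v1=G4 v2=F4 (m7)
bar 3: v0=E3 v1=E4 v2=D4 (m7)
bar 4: v0=F3 v1=D4 v2=A4 (M3)
bar 5: v0=G3 v1=G4 v2=D5 (P5)
  R2 @ bar1.0: G4/D5 P5 -> G3/G4 P8 similar
  R2 @ bar2.0: E3/G3 m3 -> G3/G4 P8 similar
  R3 @ bar2.0: G4 above F4
  R4 @ bar2.0: G3/F4 m7 untreated
  R3 @ bar2.1: G4 above F4
  R3 @ bar2.2: G4 above F4
  R3 @ bar2.3: G4 above F4
  R1 @ bar3.0: G3/G4 P8 -> E3/E4 P8 similar
  R3 @ bar3.0: E4 above D4
  R4 @ bar3.0: E3/D4 m7 untreated
  R3 @ bar3.1: E4 above D4
  R3 @ bar3.2: E4 above D4
  R3 @ bar3.3: E4 above D4
  R1 @ bar5.0: D4/A4 P5 -> G4/D5 P5 similar
  R2 @ bar5.0: F3/D4 M6 -> G3/G4 P8 similar
  R2 @ bar5.0: F3/A4 M3 -> G3/D5 P5 similar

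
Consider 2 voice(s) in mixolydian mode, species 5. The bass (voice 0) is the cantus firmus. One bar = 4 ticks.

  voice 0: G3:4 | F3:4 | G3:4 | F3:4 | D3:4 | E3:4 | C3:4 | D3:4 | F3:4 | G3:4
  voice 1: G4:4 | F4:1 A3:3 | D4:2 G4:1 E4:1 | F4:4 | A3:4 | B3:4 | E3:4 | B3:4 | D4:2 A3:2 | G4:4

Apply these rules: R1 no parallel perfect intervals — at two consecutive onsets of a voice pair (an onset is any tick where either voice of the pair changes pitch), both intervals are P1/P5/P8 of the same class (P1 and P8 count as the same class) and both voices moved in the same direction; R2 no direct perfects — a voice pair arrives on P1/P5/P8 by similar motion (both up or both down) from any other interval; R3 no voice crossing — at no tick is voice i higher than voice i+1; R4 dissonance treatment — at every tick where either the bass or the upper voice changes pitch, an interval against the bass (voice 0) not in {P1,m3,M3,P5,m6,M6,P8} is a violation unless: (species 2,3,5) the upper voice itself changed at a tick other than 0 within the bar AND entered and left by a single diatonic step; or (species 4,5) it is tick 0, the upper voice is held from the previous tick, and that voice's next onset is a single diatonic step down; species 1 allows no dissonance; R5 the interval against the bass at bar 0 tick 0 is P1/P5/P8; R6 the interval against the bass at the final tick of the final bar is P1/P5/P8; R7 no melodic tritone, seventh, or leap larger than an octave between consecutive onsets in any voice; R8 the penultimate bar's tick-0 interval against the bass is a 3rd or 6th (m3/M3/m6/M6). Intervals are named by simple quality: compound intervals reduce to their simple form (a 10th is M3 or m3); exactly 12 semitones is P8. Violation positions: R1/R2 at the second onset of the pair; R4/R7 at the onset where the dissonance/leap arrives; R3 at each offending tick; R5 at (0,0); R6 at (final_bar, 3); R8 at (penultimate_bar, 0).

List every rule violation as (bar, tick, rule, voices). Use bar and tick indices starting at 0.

bar 0: v0=G3 v1=G4 downbeat P8
bar 1: v0=F3 v1=F4 downbeat P8
bar 2: v0=G3 v1=D4 downbeat P5
bar 3: v0=F3 v1=F4 downbeat P8
bar 4: v0=D3 v1=A3 downbeat P5
bar 5: v0=E3 v1=B3 downbeat P5
bar 6: v0=C3 v1=E3 downbeat M3
bar 7: v0=D3 v1=B3 downbeat M6
bar 8: v0=F3 v1=D4 downbeat M6
bar 9: v0=G3 v1=G4 downbeat P8
  -> R1 @ bar 1 tick 0 v(0, 1): G3/G4 P8 -> F3/F4 P8 similar
  -> R2 @ bar 2 tick 0 v(0, 1): F3/A3 M3 -> G3/D4 P5 similar
  -> R2 @ bar 4 tick 0 v(0, 1): F3/F4 P8 -> D3/A3 P5 similar
  -> R1 @ bar 5 tick 0 v(0, 1): D3/A3 P5 -> E3/B3 P5 similar
  -> R2 @ bar 9 tick 0 v(0, 1): F3/A3 M3 -> G3/G4 P8 similar
  -> R7 @ bar 9 tick 0 v(1,): A3->G4 leap 10st

(1, 0, R1, (0, 1))
(2, 0, R2, (0, 1))
(4, 0, R2, (0, 1))
(5, 0, R1, (0, 1))
(9, 0, R2, (0, 1))
(9, 0, R7, (1,))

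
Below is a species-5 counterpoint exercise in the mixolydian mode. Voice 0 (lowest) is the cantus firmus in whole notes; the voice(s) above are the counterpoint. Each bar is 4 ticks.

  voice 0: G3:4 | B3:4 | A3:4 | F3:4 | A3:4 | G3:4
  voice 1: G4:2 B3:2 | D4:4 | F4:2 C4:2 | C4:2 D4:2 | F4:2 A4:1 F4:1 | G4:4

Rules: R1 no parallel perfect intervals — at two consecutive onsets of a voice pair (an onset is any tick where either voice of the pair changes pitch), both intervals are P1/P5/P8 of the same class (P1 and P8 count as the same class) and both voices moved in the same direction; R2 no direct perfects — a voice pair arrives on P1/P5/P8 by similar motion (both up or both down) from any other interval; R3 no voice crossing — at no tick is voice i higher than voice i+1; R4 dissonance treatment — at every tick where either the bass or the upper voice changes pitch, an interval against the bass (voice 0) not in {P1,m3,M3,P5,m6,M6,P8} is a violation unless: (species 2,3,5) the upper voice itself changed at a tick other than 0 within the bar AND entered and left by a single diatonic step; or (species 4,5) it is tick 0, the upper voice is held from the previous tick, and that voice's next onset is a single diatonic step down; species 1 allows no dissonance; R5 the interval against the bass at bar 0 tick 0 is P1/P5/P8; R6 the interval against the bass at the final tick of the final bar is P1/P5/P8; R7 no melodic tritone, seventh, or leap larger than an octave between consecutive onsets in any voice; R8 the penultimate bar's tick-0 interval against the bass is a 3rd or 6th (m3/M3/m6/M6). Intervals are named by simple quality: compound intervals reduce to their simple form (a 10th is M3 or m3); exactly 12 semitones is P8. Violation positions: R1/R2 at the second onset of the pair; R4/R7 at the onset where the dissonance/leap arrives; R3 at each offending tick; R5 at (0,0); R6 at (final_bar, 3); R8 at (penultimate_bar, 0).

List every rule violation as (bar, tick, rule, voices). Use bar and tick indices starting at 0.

bar 0: v0=G3 v1=G4 downbeat P8
bar 1: v0=B3 v1=D4 downbeat m3
bar 2: v0=A3 v1=F4 downbeat m6
bar 3: v0=F3 v1=C4 downbeat P5
bar 4: v0=A3 v1=F4 downbeat m6
bar 5: v0=G3 v1=G4 downbeat P8

No violations across 6 bars (G3..G3 vs G4..G4).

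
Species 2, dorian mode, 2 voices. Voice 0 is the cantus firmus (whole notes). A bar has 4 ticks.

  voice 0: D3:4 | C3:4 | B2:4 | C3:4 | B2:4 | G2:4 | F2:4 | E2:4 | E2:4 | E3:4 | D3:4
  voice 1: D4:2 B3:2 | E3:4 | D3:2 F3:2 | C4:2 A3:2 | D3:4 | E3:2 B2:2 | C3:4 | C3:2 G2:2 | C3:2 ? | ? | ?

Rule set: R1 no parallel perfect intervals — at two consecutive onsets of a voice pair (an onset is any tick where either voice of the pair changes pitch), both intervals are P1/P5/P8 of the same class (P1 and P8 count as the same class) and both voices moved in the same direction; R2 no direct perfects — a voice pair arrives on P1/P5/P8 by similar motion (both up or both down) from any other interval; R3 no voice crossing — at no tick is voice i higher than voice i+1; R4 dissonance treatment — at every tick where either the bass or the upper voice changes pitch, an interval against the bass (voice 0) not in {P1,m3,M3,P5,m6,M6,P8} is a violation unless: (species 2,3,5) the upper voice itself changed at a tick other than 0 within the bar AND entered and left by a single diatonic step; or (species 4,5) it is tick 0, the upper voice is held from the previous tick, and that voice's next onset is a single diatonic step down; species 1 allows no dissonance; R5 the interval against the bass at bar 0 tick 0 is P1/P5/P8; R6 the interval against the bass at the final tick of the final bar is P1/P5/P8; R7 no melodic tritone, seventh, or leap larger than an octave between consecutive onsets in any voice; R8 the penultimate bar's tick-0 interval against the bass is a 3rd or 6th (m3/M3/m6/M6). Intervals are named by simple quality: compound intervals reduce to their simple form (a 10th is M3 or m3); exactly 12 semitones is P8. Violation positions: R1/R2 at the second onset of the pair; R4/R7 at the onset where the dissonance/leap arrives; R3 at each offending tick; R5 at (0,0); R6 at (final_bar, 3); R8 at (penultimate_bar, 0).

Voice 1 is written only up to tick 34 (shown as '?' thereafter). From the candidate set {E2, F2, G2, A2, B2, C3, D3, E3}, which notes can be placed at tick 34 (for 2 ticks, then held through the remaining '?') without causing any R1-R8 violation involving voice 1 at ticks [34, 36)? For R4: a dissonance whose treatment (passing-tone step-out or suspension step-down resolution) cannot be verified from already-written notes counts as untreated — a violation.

{B2, C3, E2, E3, G2}

E2: legal
F2: violates R4
G2: legal
A2: violates R4
B2: legal
C3: legal
D3: violates R4
E3: legal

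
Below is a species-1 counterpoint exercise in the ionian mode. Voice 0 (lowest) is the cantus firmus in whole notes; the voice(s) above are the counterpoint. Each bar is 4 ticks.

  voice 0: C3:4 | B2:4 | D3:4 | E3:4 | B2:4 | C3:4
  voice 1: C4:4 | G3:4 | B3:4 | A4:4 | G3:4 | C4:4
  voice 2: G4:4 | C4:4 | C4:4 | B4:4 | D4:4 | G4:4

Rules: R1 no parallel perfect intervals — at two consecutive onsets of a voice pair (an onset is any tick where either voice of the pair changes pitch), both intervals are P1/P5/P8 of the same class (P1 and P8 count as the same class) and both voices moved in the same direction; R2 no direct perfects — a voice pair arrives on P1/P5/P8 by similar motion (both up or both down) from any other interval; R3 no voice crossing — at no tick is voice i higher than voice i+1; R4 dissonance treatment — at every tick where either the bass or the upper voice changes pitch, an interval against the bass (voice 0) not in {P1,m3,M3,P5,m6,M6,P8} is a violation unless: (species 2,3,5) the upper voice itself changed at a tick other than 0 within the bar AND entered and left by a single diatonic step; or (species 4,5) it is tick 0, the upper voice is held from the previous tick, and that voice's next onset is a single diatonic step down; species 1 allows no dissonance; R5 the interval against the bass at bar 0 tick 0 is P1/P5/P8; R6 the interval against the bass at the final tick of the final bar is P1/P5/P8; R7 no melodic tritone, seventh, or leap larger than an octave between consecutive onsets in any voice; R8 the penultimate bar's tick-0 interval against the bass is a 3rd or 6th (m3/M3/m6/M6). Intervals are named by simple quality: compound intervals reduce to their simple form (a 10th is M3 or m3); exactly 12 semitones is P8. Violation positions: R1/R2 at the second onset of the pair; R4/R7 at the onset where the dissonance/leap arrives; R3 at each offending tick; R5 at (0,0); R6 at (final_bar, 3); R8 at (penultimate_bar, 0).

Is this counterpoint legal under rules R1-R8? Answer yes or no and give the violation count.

bar 0: v0=C3 v1=C4 v2=G4 (P5)
bar 1: v0=B2 v1=G3 v2=C4 (m2)
bar 2: v0=D3 v1=B3 v2=C4 (m7)
bar 3: v0=E3 v1=A4 v2=B4 (P5)
bar 4: v0=B2 v1=G3 v2=D4 (m3)
bar 5: v0=C3 v1=C4 v2=G4 (P5)
  R4 @ bar1.0: B2/C4 m2 untreated
  R4 @ bar2.0: D3/C4 m7 untreated
  R2 @ bar3.0: D3/C4 m7 -> E3/B4 P5 similar
  R4 @ bar3.0: E3/A4 P4 untreated
  R7 @ bar3.0: B3->A4 leap 10st
  R7 @ bar3.0: C4->B4 leap 11st
  R2 @ bar4.0: A4/B4 M2 -> G3/D4 P5 similar
  R7 @ bar4.0: A4->G3 leap 14st
  R1 @ bar5.0: G3/D4 P5 -> C4/G4 P5 similar
  R2 @ bar5.0: B2/G3 m6 -> C3/C4 P8 similar
  R2 @ bar5.0: B2/D4 m3 -> C3/G4 P5 similar

No (11 violations)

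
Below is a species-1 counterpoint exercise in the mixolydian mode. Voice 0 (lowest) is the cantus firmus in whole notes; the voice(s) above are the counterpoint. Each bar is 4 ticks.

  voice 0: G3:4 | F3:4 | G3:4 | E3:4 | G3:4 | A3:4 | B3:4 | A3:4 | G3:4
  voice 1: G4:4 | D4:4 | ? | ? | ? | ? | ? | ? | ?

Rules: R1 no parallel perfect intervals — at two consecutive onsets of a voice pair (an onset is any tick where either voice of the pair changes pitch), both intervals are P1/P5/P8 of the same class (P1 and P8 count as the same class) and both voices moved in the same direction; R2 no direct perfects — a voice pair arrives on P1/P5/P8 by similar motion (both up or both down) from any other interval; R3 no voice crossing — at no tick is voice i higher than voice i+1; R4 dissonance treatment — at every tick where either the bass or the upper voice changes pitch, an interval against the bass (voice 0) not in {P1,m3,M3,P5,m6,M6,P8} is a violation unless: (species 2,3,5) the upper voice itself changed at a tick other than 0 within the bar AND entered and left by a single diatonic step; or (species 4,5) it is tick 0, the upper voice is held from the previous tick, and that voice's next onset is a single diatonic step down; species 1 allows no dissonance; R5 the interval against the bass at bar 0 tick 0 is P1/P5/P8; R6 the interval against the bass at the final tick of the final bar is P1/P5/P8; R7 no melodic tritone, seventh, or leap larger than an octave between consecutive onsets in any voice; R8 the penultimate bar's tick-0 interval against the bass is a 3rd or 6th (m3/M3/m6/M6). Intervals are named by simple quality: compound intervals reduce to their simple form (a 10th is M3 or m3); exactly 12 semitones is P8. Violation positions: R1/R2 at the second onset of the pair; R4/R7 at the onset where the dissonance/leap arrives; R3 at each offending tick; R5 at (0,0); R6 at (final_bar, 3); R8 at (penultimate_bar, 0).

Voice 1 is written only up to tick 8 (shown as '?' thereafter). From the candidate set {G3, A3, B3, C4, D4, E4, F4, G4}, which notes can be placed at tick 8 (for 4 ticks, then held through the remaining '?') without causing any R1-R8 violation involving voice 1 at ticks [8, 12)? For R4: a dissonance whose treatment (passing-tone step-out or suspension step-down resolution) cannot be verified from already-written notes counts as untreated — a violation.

{B3, D4, E4, G3}

G3: legal
A3: violates R4
B3: legal
C4: violates R4
D4: legal
E4: legal
F4: violates R4
G4: violates R2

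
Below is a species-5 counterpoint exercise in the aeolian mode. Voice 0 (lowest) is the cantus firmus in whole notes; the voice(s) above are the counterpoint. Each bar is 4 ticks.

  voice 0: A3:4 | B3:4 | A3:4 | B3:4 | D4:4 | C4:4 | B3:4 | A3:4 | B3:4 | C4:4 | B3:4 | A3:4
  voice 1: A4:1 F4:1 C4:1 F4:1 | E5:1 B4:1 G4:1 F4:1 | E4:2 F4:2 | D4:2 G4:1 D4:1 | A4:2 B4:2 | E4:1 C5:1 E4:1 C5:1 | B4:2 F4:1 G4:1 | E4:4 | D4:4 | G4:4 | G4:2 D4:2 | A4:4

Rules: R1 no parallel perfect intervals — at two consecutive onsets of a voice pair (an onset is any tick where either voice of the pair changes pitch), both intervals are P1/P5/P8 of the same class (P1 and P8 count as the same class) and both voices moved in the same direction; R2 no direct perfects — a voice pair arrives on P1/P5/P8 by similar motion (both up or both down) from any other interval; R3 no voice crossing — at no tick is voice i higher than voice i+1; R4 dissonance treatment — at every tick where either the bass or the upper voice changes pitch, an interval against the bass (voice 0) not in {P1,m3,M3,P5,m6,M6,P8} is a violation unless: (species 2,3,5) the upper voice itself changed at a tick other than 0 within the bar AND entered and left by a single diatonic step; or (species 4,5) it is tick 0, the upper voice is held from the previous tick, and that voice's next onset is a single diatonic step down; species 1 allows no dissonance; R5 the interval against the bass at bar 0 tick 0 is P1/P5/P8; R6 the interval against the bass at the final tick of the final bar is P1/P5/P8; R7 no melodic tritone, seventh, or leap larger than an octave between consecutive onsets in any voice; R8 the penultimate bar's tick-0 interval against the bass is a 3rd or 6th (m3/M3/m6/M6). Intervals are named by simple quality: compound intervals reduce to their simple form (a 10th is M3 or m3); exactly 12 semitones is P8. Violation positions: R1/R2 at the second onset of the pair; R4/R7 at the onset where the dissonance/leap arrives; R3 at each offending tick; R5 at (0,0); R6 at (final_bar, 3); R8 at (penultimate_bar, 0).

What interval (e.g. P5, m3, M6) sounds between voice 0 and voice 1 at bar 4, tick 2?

voice 0=D4 voice 1=B4 -> M6

M6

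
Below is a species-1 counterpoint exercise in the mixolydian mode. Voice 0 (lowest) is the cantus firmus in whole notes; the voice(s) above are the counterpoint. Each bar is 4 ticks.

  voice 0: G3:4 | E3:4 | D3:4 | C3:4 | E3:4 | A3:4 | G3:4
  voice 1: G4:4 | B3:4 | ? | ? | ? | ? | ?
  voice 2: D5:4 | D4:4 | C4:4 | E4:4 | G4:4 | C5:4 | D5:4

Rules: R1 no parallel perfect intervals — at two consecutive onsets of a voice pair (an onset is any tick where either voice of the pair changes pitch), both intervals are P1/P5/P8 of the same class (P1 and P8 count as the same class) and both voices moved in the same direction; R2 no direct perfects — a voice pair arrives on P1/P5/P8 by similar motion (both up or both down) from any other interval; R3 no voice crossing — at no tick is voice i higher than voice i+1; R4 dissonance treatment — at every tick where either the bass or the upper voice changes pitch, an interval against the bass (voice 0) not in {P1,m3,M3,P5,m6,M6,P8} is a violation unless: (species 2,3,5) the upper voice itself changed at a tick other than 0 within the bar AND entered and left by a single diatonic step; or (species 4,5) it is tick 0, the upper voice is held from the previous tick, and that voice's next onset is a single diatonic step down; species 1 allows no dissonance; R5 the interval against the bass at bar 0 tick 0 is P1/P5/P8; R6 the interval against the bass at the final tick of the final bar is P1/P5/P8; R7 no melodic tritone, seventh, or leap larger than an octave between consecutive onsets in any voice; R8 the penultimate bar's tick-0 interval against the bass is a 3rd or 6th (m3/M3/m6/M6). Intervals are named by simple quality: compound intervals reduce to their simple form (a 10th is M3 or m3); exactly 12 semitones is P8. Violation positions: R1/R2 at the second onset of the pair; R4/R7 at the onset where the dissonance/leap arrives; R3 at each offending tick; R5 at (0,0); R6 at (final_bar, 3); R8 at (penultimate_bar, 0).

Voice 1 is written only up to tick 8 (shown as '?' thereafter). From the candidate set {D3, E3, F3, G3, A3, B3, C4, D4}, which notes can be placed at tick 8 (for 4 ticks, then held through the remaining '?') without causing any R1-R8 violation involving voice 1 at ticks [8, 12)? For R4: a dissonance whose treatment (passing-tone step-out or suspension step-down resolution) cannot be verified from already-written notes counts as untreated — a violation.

D3: violates R2
E3: violates R4
F3: violates R2,R7
G3: violates R4
A3: violates R1
B3: legal
C4: violates R4
D4: violates R3

{B3}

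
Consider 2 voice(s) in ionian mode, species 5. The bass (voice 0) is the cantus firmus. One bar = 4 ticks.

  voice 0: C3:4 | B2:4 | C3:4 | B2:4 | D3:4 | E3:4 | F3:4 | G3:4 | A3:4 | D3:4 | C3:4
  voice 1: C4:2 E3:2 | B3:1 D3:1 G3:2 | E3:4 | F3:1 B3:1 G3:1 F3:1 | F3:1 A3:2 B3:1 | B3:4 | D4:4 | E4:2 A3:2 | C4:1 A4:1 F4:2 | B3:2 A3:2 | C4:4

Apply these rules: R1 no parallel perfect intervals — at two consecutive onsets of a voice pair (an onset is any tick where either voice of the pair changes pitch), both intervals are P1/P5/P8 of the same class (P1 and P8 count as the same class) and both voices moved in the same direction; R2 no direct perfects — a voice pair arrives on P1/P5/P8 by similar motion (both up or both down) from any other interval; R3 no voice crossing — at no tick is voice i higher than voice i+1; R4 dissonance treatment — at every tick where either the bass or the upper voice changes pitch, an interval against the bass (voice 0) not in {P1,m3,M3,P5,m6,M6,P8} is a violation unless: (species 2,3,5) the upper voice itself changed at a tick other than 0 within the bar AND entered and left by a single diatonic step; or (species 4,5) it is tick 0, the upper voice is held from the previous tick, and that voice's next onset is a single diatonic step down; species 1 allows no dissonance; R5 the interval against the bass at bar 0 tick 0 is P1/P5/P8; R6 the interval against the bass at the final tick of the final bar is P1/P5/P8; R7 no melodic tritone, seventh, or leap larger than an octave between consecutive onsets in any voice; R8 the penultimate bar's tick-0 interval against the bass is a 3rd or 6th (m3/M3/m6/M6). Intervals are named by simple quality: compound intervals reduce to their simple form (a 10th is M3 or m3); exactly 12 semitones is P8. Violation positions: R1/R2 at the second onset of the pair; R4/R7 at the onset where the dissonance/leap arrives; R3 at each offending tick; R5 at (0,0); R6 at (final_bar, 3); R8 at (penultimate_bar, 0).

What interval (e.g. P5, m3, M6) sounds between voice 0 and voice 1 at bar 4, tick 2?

P5

voice 0=D3 voice 1=A3 -> P5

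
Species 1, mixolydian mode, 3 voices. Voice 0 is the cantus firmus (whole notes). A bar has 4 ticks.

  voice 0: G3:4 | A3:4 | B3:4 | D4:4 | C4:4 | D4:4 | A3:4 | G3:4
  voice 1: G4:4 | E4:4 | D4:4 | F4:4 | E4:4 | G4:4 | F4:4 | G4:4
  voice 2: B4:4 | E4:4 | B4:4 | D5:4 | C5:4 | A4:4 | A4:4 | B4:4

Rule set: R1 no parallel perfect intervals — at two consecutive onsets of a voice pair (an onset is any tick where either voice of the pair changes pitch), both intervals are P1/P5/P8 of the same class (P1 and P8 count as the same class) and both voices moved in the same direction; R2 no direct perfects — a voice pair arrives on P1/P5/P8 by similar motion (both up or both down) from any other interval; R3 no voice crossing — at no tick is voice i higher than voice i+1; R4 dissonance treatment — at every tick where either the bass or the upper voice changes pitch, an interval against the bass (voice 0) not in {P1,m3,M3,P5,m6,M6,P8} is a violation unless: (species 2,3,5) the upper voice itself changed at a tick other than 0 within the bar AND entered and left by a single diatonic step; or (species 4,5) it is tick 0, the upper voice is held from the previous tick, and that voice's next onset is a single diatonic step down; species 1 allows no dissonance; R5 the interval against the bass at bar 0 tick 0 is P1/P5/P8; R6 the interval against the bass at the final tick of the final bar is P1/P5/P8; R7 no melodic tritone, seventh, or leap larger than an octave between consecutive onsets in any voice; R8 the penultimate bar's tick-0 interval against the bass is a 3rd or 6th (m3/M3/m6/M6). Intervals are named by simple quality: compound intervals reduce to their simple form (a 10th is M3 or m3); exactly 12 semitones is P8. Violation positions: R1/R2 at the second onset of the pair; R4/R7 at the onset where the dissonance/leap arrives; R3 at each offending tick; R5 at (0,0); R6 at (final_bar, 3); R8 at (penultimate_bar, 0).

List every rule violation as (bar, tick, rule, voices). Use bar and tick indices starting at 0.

(0, 0, R5, (0, 2))
(1, 0, R2, (1, 2))
(2, 0, R2, (0, 2))
(3, 0, R1, (0, 2))
(4, 0, R1, (0, 2))
(5, 0, R4, (0, 1))
(6, 0, R8, (0, 2))
(7, 3, R6, (0, 2))

bar 0: v0=G3 v1=G4 v2=B4 downbeat M3
bar 1: v0=A3 v1=E4 v2=E4 downbeat P5
bar 2: v0=B3 v1=D4 v2=B4 downbeat P8
bar 3: v0=D4 v1=F4 v2=D5 downbeat P8
bar 4: v0=C4 v1=E4 v2=C5 downbeat P8
bar 5: v0=D4 v1=G4 v2=A4 downbeat P5
bar 6: v0=A3 v1=F4 v2=A4 downbeat P8
bar 7: v0=G3 v1=G4 v2=B4 downbeat M3
  -> R5 @ bar 0 tick 0 v(0, 2): opens on M3
  -> R2 @ bar 1 tick 0 v(1, 2): G4/B4 M3 -> E4/E4 P1 similar
  -> R2 @ bar 2 tick 0 v(0, 2): A3/E4 P5 -> B3/B4 P8 similar
  -> R1 @ bar 3 tick 0 v(0, 2): B3/B4 P8 -> D4/D5 P8 similar
  -> R1 @ bar 4 tick 0 v(0, 2): D4/D5 P8 -> C4/C5 P8 similar
  -> R4 @ bar 5 tick 0 v(0, 1): D4/G4 P4 untreated
  -> R8 @ bar 6 tick 0 v(0, 2): penult P8 not 3rd/6th
  -> R6 @ bar 7 tick 3 v(0, 2): closes on M3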